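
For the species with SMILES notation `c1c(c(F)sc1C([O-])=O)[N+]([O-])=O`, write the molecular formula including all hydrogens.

C5HFNO4S-

Heavy atoms from the SMILES: 5 C, 1 F, 1 N, 4 O, 1 S.
Implicit hydrogens by atom environment:
  3 × C (aromatic): no H
  2 × O: no H
  2 × O (charge -1): no H
  1 × C (aromatic): 1 H
  1 × C: no H
  1 × F: no H
  1 × N (charge +1): no H
  1 × S (aromatic): no H
  Total hydrogens = 1.
Net charge -1.
Molecular formula: C5HFNO4S-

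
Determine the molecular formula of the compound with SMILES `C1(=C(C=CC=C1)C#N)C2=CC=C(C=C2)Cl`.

Heavy atoms from the SMILES: 13 C, 1 Cl, 1 N.
Implicit hydrogens by atom environment:
  8 × C (aromatic): 1 H each → 8
  4 × C (aromatic): no H
  1 × C: no H
  1 × Cl: no H
  1 × N: no H
  Total hydrogens = 8.
Molecular formula: C13H8ClN

C13H8ClN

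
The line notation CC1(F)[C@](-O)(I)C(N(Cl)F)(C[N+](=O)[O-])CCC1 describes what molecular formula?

C8H12ClF2IN2O3

Heavy atoms from the SMILES: 8 C, 1 Cl, 2 F, 1 I, 2 N, 3 O.
Implicit hydrogens by atom environment:
  4 × C: 2 H each → 8
  3 × C: no H
  2 × F: no H
  1 × C: 3 H
  1 × Cl: no H
  1 × I: no H
  1 × N: no H
  1 × N (charge +1): no H
  1 × O: 1 H
  1 × O: no H
  1 × O (charge -1): no H
  Total hydrogens = 12.
Molecular formula: C8H12ClF2IN2O3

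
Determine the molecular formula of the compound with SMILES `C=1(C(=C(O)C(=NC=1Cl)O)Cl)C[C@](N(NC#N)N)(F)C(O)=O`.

C9H8Cl2FN5O4

Heavy atoms from the SMILES: 9 C, 2 Cl, 1 F, 5 N, 4 O.
Implicit hydrogens by atom environment:
  5 × C (aromatic): no H
  3 × C: no H
  3 × O: 1 H each → 3
  2 × Cl: no H
  2 × N: no H
  1 × C: 2 H
  1 × F: no H
  1 × N: 2 H
  1 × N: 1 H
  1 × N (aromatic): no H
  1 × O: no H
  Total hydrogens = 8.
Molecular formula: C9H8Cl2FN5O4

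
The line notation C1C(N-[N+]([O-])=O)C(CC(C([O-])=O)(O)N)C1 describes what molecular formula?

C7H12N3O5-

Heavy atoms from the SMILES: 7 C, 3 N, 5 O.
Implicit hydrogens by atom environment:
  3 × C: 2 H each → 6
  2 × C: 1 H each → 2
  2 × C: no H
  2 × O: no H
  2 × O (charge -1): no H
  1 × N: 2 H
  1 × N: 1 H
  1 × N (charge +1): no H
  1 × O: 1 H
  Total hydrogens = 12.
Net charge -1.
Molecular formula: C7H12N3O5-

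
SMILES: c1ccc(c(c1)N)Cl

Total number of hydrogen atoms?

6

Hydrogens are implicit in SMILES; fill each atom to its normal valence:
  4 × C (aromatic): 1 H each → 4
  2 × C (aromatic): no H
  1 × Cl: no H
  1 × N: 2 H
  Total hydrogens = 6.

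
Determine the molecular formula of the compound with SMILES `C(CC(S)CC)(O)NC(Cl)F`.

C6H13ClFNOS

Heavy atoms from the SMILES: 6 C, 1 Cl, 1 F, 1 N, 1 O, 1 S.
Implicit hydrogens by atom environment:
  3 × C: 1 H each → 3
  2 × C: 2 H each → 4
  1 × C: 3 H
  1 × Cl: no H
  1 × F: no H
  1 × N: 1 H
  1 × O: 1 H
  1 × S: 1 H
  Total hydrogens = 13.
Molecular formula: C6H13ClFNOS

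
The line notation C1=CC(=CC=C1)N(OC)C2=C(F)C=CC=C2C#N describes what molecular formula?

Heavy atoms from the SMILES: 14 C, 1 F, 2 N, 1 O.
Implicit hydrogens by atom environment:
  8 × C (aromatic): 1 H each → 8
  4 × C (aromatic): no H
  2 × N: no H
  1 × C: 3 H
  1 × C: no H
  1 × F: no H
  1 × O: no H
  Total hydrogens = 11.
Molecular formula: C14H11FN2O

C14H11FN2O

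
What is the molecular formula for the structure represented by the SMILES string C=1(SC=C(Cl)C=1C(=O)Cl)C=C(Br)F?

C7H2BrCl2FOS

Heavy atoms from the SMILES: 1 Br, 7 C, 2 Cl, 1 F, 1 O, 1 S.
Implicit hydrogens by atom environment:
  3 × C (aromatic): no H
  2 × C: no H
  2 × Cl: no H
  1 × Br: no H
  1 × C (aromatic): 1 H
  1 × C: 1 H
  1 × F: no H
  1 × O: no H
  1 × S (aromatic): no H
  Total hydrogens = 2.
Molecular formula: C7H2BrCl2FOS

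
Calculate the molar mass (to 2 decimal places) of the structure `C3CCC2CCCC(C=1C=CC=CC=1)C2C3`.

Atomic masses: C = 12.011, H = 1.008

Molecular formula: C16H22.
M = 16×12.011 + 22×1.008 = 214.35 g/mol.

214.35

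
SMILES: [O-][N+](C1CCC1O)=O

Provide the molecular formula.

C4H7NO3

Heavy atoms from the SMILES: 4 C, 1 N, 3 O.
Implicit hydrogens by atom environment:
  2 × C: 2 H each → 4
  2 × C: 1 H each → 2
  1 × N (charge +1): no H
  1 × O: 1 H
  1 × O: no H
  1 × O (charge -1): no H
  Total hydrogens = 7.
Molecular formula: C4H7NO3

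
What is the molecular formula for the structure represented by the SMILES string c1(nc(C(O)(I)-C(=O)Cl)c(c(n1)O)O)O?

Heavy atoms from the SMILES: 6 C, 1 Cl, 1 I, 2 N, 5 O.
Implicit hydrogens by atom environment:
  4 × C (aromatic): no H
  4 × O: 1 H each → 4
  2 × C: no H
  2 × N (aromatic): no H
  1 × Cl: no H
  1 × I: no H
  1 × O: no H
  Total hydrogens = 4.
Molecular formula: C6H4ClIN2O5

C6H4ClIN2O5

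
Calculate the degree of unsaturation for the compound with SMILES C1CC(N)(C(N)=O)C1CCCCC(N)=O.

Molecular formula from the SMILES: C10H19N3O2.
DoU = (2C + 2 + N − H − X)/2 = (2·10 + 2 + 3 − 19 − 0)/2 = 6/2 = 3.
(Structurally: 1 ring(s) + 2 π bond(s) = 3.)

3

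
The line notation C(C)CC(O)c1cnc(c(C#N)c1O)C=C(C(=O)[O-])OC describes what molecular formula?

C14H15N2O5-

Heavy atoms from the SMILES: 14 C, 2 N, 5 O.
Implicit hydrogens by atom environment:
  4 × C (aromatic): no H
  3 × C: no H
  2 × C: 3 H each → 6
  2 × C: 2 H each → 4
  2 × C: 1 H each → 2
  2 × O: 1 H each → 2
  2 × O: no H
  1 × C (aromatic): 1 H
  1 × N (aromatic): no H
  1 × N: no H
  1 × O (charge -1): no H
  Total hydrogens = 15.
Net charge -1.
Molecular formula: C14H15N2O5-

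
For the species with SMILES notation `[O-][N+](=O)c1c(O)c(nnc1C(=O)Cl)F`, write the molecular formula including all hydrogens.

C5HClFN3O4

Heavy atoms from the SMILES: 5 C, 1 Cl, 1 F, 3 N, 4 O.
Implicit hydrogens by atom environment:
  4 × C (aromatic): no H
  2 × N (aromatic): no H
  2 × O: no H
  1 × C: no H
  1 × Cl: no H
  1 × F: no H
  1 × N (charge +1): no H
  1 × O: 1 H
  1 × O (charge -1): no H
  Total hydrogens = 1.
Molecular formula: C5HClFN3O4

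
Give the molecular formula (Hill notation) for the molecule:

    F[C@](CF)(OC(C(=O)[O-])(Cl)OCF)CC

C7H9ClF3O4-

Heavy atoms from the SMILES: 7 C, 1 Cl, 3 F, 4 O.
Implicit hydrogens by atom environment:
  3 × C: 2 H each → 6
  3 × C: no H
  3 × F: no H
  3 × O: no H
  1 × C: 3 H
  1 × Cl: no H
  1 × O (charge -1): no H
  Total hydrogens = 9.
Net charge -1.
Molecular formula: C7H9ClF3O4-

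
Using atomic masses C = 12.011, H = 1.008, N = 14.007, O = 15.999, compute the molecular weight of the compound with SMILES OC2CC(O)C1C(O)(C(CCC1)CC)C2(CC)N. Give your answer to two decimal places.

257.37

Molecular formula: C14H27NO3.
M = 14×12.011 + 27×1.008 + 1×14.007 + 3×15.999 = 257.37 g/mol.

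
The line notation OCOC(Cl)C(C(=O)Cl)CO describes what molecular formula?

C5H8Cl2O4

Heavy atoms from the SMILES: 5 C, 2 Cl, 4 O.
Implicit hydrogens by atom environment:
  2 × C: 2 H each → 4
  2 × C: 1 H each → 2
  2 × Cl: no H
  2 × O: 1 H each → 2
  2 × O: no H
  1 × C: no H
  Total hydrogens = 8.
Molecular formula: C5H8Cl2O4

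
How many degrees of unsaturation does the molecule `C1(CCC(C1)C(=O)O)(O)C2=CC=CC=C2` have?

6

Molecular formula from the SMILES: C12H14O3.
DoU = (2C + 2 + N − H − X)/2 = (2·12 + 2 + 0 − 14 − 0)/2 = 12/2 = 6.
(Structurally: 2 ring(s) + 4 π bond(s) = 6.)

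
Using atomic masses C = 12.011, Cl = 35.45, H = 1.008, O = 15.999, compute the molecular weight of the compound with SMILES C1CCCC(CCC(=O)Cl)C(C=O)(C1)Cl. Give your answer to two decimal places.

251.15

Molecular formula: C11H16Cl2O2.
M = 11×12.011 + 2×35.45 + 16×1.008 + 2×15.999 = 251.15 g/mol.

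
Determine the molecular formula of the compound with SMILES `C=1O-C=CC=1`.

C4H4O

Heavy atoms from the SMILES: 4 C, 1 O.
Implicit hydrogens by atom environment:
  4 × C (aromatic): 1 H each → 4
  1 × O (aromatic): no H
  Total hydrogens = 4.
Molecular formula: C4H4O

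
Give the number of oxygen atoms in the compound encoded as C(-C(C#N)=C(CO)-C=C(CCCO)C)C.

2

The symbol for oxygen appears 2 times in the SMILES.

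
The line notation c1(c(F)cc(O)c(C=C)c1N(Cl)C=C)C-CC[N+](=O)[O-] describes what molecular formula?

Heavy atoms from the SMILES: 13 C, 1 Cl, 1 F, 2 N, 3 O.
Implicit hydrogens by atom environment:
  5 × C: 2 H each → 10
  5 × C (aromatic): no H
  2 × C: 1 H each → 2
  1 × C (aromatic): 1 H
  1 × Cl: no H
  1 × F: no H
  1 × N: no H
  1 × N (charge +1): no H
  1 × O: 1 H
  1 × O: no H
  1 × O (charge -1): no H
  Total hydrogens = 14.
Molecular formula: C13H14ClFN2O3

C13H14ClFN2O3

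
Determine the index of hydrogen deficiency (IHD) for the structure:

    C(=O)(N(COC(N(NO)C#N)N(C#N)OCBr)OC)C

5

Molecular formula from the SMILES: C8H13BrN6O5.
DoU = (2C + 2 + N − H − X)/2 = (2·8 + 2 + 6 − 13 − 1)/2 = 10/2 = 5.
(Structurally: 0 ring(s) + 5 π bond(s) = 5.)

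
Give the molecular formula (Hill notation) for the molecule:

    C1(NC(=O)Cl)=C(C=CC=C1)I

Heavy atoms from the SMILES: 7 C, 1 Cl, 1 I, 1 N, 1 O.
Implicit hydrogens by atom environment:
  4 × C (aromatic): 1 H each → 4
  2 × C (aromatic): no H
  1 × C: no H
  1 × Cl: no H
  1 × I: no H
  1 × N: 1 H
  1 × O: no H
  Total hydrogens = 5.
Molecular formula: C7H5ClINO

C7H5ClINO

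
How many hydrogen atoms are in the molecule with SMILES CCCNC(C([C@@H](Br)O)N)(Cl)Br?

13

Hydrogens are implicit in SMILES; fill each atom to its normal valence:
  2 × Br: no H
  2 × C: 2 H each → 4
  2 × C: 1 H each → 2
  1 × C: 3 H
  1 × C: no H
  1 × Cl: no H
  1 × N: 2 H
  1 × N: 1 H
  1 × O: 1 H
  Total hydrogens = 13.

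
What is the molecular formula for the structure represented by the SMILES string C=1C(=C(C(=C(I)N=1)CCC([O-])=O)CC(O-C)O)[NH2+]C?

Heavy atoms from the SMILES: 12 C, 1 I, 2 N, 4 O.
Implicit hydrogens by atom environment:
  4 × C (aromatic): no H
  3 × C: 2 H each → 6
  2 × C: 3 H each → 6
  2 × O: no H
  1 × C (aromatic): 1 H
  1 × C: 1 H
  1 × C: no H
  1 × I: no H
  1 × N (charge +1): 2 H
  1 × N (aromatic): no H
  1 × O: 1 H
  1 × O (charge -1): no H
  Total hydrogens = 17.
Molecular formula: C12H17IN2O4

C12H17IN2O4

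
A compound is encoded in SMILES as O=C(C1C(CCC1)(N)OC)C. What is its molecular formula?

C8H15NO2

Heavy atoms from the SMILES: 8 C, 1 N, 2 O.
Implicit hydrogens by atom environment:
  3 × C: 2 H each → 6
  2 × C: 3 H each → 6
  2 × C: no H
  2 × O: no H
  1 × C: 1 H
  1 × N: 2 H
  Total hydrogens = 15.
Molecular formula: C8H15NO2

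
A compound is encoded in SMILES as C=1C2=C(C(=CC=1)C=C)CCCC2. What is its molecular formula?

Heavy atoms from the SMILES: 12 C.
Implicit hydrogens by atom environment:
  5 × C: 2 H each → 10
  3 × C (aromatic): 1 H each → 3
  3 × C (aromatic): no H
  1 × C: 1 H
  Total hydrogens = 14.
Molecular formula: C12H14

C12H14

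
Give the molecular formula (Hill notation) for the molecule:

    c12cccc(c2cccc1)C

Heavy atoms from the SMILES: 11 C.
Implicit hydrogens by atom environment:
  7 × C (aromatic): 1 H each → 7
  3 × C (aromatic): no H
  1 × C: 3 H
  Total hydrogens = 10.
Molecular formula: C11H10

C11H10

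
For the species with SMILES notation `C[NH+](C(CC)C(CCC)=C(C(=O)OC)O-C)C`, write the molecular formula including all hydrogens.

C13H26NO3+

Heavy atoms from the SMILES: 13 C, 1 N, 3 O.
Implicit hydrogens by atom environment:
  6 × C: 3 H each → 18
  3 × C: 2 H each → 6
  3 × C: no H
  3 × O: no H
  1 × C: 1 H
  1 × N (charge +1): 1 H
  Total hydrogens = 26.
Net charge +1.
Molecular formula: C13H26NO3+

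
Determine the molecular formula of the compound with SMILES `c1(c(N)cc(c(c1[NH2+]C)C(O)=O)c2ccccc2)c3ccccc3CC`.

Heavy atoms from the SMILES: 22 C, 2 N, 2 O.
Implicit hydrogens by atom environment:
  10 × C (aromatic): 1 H each → 10
  8 × C (aromatic): no H
  2 × C: 3 H each → 6
  1 × C: 2 H
  1 × C: no H
  1 × N (charge +1): 2 H
  1 × N: 2 H
  1 × O: 1 H
  1 × O: no H
  Total hydrogens = 23.
Net charge +1.
Molecular formula: C22H23N2O2+

C22H23N2O2+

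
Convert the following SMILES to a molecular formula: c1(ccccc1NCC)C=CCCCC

C14H21N

Heavy atoms from the SMILES: 14 C, 1 N.
Implicit hydrogens by atom environment:
  4 × C: 2 H each → 8
  4 × C (aromatic): 1 H each → 4
  2 × C: 3 H each → 6
  2 × C: 1 H each → 2
  2 × C (aromatic): no H
  1 × N: 1 H
  Total hydrogens = 21.
Molecular formula: C14H21N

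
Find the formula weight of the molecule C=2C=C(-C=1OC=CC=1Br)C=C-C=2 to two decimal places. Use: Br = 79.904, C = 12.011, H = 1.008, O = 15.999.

Molecular formula: C10H7BrO.
M = 1×79.904 + 10×12.011 + 7×1.008 + 1×15.999 = 223.07 g/mol.

223.07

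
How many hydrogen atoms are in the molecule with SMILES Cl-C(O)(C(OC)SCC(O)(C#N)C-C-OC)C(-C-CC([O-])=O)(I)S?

Hydrogens are implicit in SMILES; fill each atom to its normal valence:
  5 × C: 2 H each → 10
  5 × C: no H
  3 × O: no H
  2 × C: 3 H each → 6
  2 × O: 1 H each → 2
  1 × C: 1 H
  1 × Cl: no H
  1 × I: no H
  1 × N: no H
  1 × O (charge -1): no H
  1 × S: 1 H
  1 × S: no H
  Total hydrogens = 20.

20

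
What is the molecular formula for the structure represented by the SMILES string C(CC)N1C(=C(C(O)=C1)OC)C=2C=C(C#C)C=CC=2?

C16H17NO2

Heavy atoms from the SMILES: 16 C, 1 N, 2 O.
Implicit hydrogens by atom environment:
  5 × C (aromatic): 1 H each → 5
  5 × C (aromatic): no H
  2 × C: 3 H each → 6
  2 × C: 2 H each → 4
  1 × C: 1 H
  1 × C: no H
  1 × N (aromatic): no H
  1 × O: 1 H
  1 × O: no H
  Total hydrogens = 17.
Molecular formula: C16H17NO2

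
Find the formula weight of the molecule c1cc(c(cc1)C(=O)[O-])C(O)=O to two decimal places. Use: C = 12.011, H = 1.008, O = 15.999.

165.12

Molecular formula: C8H5O4-.
M = 8×12.011 + 5×1.008 + 4×15.999 = 165.12 g/mol.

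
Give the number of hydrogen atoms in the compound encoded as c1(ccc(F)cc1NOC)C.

Hydrogens are implicit in SMILES; fill each atom to its normal valence:
  3 × C (aromatic): 1 H each → 3
  3 × C (aromatic): no H
  2 × C: 3 H each → 6
  1 × F: no H
  1 × N: 1 H
  1 × O: no H
  Total hydrogens = 10.

10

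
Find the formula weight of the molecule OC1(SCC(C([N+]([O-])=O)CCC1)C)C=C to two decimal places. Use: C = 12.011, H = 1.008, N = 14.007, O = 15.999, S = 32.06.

231.31

Molecular formula: C10H17NO3S.
M = 10×12.011 + 17×1.008 + 1×14.007 + 3×15.999 + 1×32.06 = 231.31 g/mol.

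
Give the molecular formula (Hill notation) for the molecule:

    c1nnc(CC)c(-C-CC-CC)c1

C11H18N2

Heavy atoms from the SMILES: 11 C, 2 N.
Implicit hydrogens by atom environment:
  5 × C: 2 H each → 10
  2 × C: 3 H each → 6
  2 × C (aromatic): 1 H each → 2
  2 × C (aromatic): no H
  2 × N (aromatic): no H
  Total hydrogens = 18.
Molecular formula: C11H18N2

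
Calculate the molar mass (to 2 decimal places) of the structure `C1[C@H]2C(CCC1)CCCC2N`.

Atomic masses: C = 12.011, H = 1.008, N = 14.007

Molecular formula: C10H19N.
M = 10×12.011 + 19×1.008 + 1×14.007 = 153.27 g/mol.

153.27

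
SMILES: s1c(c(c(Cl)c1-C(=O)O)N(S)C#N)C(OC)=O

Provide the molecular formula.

C8H5ClN2O4S2

Heavy atoms from the SMILES: 8 C, 1 Cl, 2 N, 4 O, 2 S.
Implicit hydrogens by atom environment:
  4 × C (aromatic): no H
  3 × C: no H
  3 × O: no H
  2 × N: no H
  1 × C: 3 H
  1 × Cl: no H
  1 × O: 1 H
  1 × S: 1 H
  1 × S (aromatic): no H
  Total hydrogens = 5.
Molecular formula: C8H5ClN2O4S2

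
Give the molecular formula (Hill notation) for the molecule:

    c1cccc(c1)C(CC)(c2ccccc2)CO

C16H18O

Heavy atoms from the SMILES: 16 C, 1 O.
Implicit hydrogens by atom environment:
  10 × C (aromatic): 1 H each → 10
  2 × C: 2 H each → 4
  2 × C (aromatic): no H
  1 × C: 3 H
  1 × C: no H
  1 × O: 1 H
  Total hydrogens = 18.
Molecular formula: C16H18O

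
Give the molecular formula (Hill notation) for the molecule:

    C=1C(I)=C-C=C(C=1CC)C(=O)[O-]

Heavy atoms from the SMILES: 9 C, 1 I, 2 O.
Implicit hydrogens by atom environment:
  3 × C (aromatic): 1 H each → 3
  3 × C (aromatic): no H
  1 × C: 3 H
  1 × C: 2 H
  1 × C: no H
  1 × I: no H
  1 × O: no H
  1 × O (charge -1): no H
  Total hydrogens = 8.
Net charge -1.
Molecular formula: C9H8IO2-

C9H8IO2-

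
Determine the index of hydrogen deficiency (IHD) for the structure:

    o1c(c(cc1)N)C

Molecular formula from the SMILES: C5H7NO.
DoU = (2C + 2 + N − H − X)/2 = (2·5 + 2 + 1 − 7 − 0)/2 = 6/2 = 3.
(Structurally: 1 ring(s) + 2 π bond(s) = 3.)

3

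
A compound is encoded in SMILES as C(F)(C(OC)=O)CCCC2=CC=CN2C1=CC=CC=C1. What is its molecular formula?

Heavy atoms from the SMILES: 16 C, 1 F, 1 N, 2 O.
Implicit hydrogens by atom environment:
  8 × C (aromatic): 1 H each → 8
  3 × C: 2 H each → 6
  2 × C (aromatic): no H
  2 × O: no H
  1 × C: 3 H
  1 × C: 1 H
  1 × C: no H
  1 × F: no H
  1 × N (aromatic): no H
  Total hydrogens = 18.
Molecular formula: C16H18FNO2

C16H18FNO2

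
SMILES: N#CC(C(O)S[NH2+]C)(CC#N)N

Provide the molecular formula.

C6H11N4OS+

Heavy atoms from the SMILES: 6 C, 4 N, 1 O, 1 S.
Implicit hydrogens by atom environment:
  3 × C: no H
  2 × N: no H
  1 × C: 3 H
  1 × C: 2 H
  1 × C: 1 H
  1 × N (charge +1): 2 H
  1 × N: 2 H
  1 × O: 1 H
  1 × S: no H
  Total hydrogens = 11.
Net charge +1.
Molecular formula: C6H11N4OS+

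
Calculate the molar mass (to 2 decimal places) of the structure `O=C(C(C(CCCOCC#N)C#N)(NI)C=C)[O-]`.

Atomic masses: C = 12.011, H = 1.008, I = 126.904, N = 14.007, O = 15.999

362.15

Molecular formula: C11H13IN3O3-.
M = 11×12.011 + 13×1.008 + 1×126.904 + 3×14.007 + 3×15.999 = 362.15 g/mol.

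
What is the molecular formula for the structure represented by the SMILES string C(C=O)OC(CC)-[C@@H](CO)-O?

Heavy atoms from the SMILES: 7 C, 4 O.
Implicit hydrogens by atom environment:
  3 × C: 2 H each → 6
  3 × C: 1 H each → 3
  2 × O: 1 H each → 2
  2 × O: no H
  1 × C: 3 H
  Total hydrogens = 14.
Molecular formula: C7H14O4

C7H14O4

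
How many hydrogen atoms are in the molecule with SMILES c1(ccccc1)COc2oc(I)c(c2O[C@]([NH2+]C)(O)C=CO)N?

Hydrogens are implicit in SMILES; fill each atom to its normal valence:
  5 × C (aromatic): 1 H each → 5
  5 × C (aromatic): no H
  2 × C: 1 H each → 2
  2 × O: 1 H each → 2
  2 × O: no H
  1 × C: 3 H
  1 × C: 2 H
  1 × C: no H
  1 × I: no H
  1 × N: 2 H
  1 × N (charge +1): 2 H
  1 × O (aromatic): no H
  Total hydrogens = 18.

18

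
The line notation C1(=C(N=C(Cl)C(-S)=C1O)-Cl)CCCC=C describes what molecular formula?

C10H11Cl2NOS

Heavy atoms from the SMILES: 10 C, 2 Cl, 1 N, 1 O, 1 S.
Implicit hydrogens by atom environment:
  5 × C (aromatic): no H
  4 × C: 2 H each → 8
  2 × Cl: no H
  1 × C: 1 H
  1 × N (aromatic): no H
  1 × O: 1 H
  1 × S: 1 H
  Total hydrogens = 11.
Molecular formula: C10H11Cl2NOS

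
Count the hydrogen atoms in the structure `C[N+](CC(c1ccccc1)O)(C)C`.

18

Hydrogens are implicit in SMILES; fill each atom to its normal valence:
  5 × C (aromatic): 1 H each → 5
  3 × C: 3 H each → 9
  1 × C: 2 H
  1 × C: 1 H
  1 × C (aromatic): no H
  1 × N (charge +1): no H
  1 × O: 1 H
  Total hydrogens = 18.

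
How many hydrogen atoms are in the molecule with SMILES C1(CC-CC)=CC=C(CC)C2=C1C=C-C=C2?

20

Hydrogens are implicit in SMILES; fill each atom to its normal valence:
  6 × C (aromatic): 1 H each → 6
  4 × C: 2 H each → 8
  4 × C (aromatic): no H
  2 × C: 3 H each → 6
  Total hydrogens = 20.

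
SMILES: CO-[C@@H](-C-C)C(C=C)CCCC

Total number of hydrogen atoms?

22

Hydrogens are implicit in SMILES; fill each atom to its normal valence:
  5 × C: 2 H each → 10
  3 × C: 3 H each → 9
  3 × C: 1 H each → 3
  1 × O: no H
  Total hydrogens = 22.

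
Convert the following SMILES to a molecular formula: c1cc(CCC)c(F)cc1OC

C10H13FO

Heavy atoms from the SMILES: 10 C, 1 F, 1 O.
Implicit hydrogens by atom environment:
  3 × C (aromatic): 1 H each → 3
  3 × C (aromatic): no H
  2 × C: 3 H each → 6
  2 × C: 2 H each → 4
  1 × F: no H
  1 × O: no H
  Total hydrogens = 13.
Molecular formula: C10H13FO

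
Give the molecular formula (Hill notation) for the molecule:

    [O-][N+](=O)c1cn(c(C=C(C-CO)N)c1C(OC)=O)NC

Heavy atoms from the SMILES: 11 C, 4 N, 5 O.
Implicit hydrogens by atom environment:
  3 × C (aromatic): no H
  3 × O: no H
  2 × C: 3 H each → 6
  2 × C: 2 H each → 4
  2 × C: no H
  1 × C (aromatic): 1 H
  1 × C: 1 H
  1 × N: 2 H
  1 × N: 1 H
  1 × N (aromatic): no H
  1 × N (charge +1): no H
  1 × O: 1 H
  1 × O (charge -1): no H
  Total hydrogens = 16.
Molecular formula: C11H16N4O5

C11H16N4O5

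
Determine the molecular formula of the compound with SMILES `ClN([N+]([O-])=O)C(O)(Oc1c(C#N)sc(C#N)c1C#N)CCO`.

C10H6ClN5O5S

Heavy atoms from the SMILES: 10 C, 1 Cl, 5 N, 5 O, 1 S.
Implicit hydrogens by atom environment:
  4 × C (aromatic): no H
  4 × C: no H
  4 × N: no H
  2 × C: 2 H each → 4
  2 × O: 1 H each → 2
  2 × O: no H
  1 × Cl: no H
  1 × N (charge +1): no H
  1 × O (charge -1): no H
  1 × S (aromatic): no H
  Total hydrogens = 6.
Molecular formula: C10H6ClN5O5S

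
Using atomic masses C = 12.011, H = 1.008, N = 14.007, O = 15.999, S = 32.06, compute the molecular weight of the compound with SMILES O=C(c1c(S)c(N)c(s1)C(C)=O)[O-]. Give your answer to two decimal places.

Molecular formula: C7H6NO3S2-.
M = 7×12.011 + 6×1.008 + 1×14.007 + 3×15.999 + 2×32.06 = 216.25 g/mol.

216.25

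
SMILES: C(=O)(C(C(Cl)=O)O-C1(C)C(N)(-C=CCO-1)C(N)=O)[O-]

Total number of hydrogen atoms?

Hydrogens are implicit in SMILES; fill each atom to its normal valence:
  5 × C: no H
  5 × O: no H
  3 × C: 1 H each → 3
  2 × N: 2 H each → 4
  1 × C: 3 H
  1 × C: 2 H
  1 × Cl: no H
  1 × O (charge -1): no H
  Total hydrogens = 12.

12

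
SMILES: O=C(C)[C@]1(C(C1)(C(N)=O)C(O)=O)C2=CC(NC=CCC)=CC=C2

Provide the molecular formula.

Heavy atoms from the SMILES: 17 C, 2 N, 4 O.
Implicit hydrogens by atom environment:
  5 × C: no H
  4 × C (aromatic): 1 H each → 4
  3 × O: no H
  2 × C: 3 H each → 6
  2 × C: 2 H each → 4
  2 × C: 1 H each → 2
  2 × C (aromatic): no H
  1 × N: 2 H
  1 × N: 1 H
  1 × O: 1 H
  Total hydrogens = 20.
Molecular formula: C17H20N2O4

C17H20N2O4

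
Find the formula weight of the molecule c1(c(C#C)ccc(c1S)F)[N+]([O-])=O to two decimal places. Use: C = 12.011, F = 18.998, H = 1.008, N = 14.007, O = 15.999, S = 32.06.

Molecular formula: C8H4FNO2S.
M = 8×12.011 + 1×18.998 + 4×1.008 + 1×14.007 + 2×15.999 + 1×32.06 = 197.18 g/mol.

197.18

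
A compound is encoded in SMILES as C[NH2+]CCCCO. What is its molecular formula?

Heavy atoms from the SMILES: 5 C, 1 N, 1 O.
Implicit hydrogens by atom environment:
  4 × C: 2 H each → 8
  1 × C: 3 H
  1 × N (charge +1): 2 H
  1 × O: 1 H
  Total hydrogens = 14.
Net charge +1.
Molecular formula: C5H14NO+

C5H14NO+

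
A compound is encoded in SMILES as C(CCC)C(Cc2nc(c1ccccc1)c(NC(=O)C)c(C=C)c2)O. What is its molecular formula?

Heavy atoms from the SMILES: 21 C, 2 N, 2 O.
Implicit hydrogens by atom environment:
  6 × C (aromatic): 1 H each → 6
  5 × C: 2 H each → 10
  5 × C (aromatic): no H
  2 × C: 3 H each → 6
  2 × C: 1 H each → 2
  1 × C: no H
  1 × N: 1 H
  1 × N (aromatic): no H
  1 × O: 1 H
  1 × O: no H
  Total hydrogens = 26.
Molecular formula: C21H26N2O2

C21H26N2O2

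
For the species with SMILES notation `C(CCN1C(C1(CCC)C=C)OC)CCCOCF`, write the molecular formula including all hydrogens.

C15H28FNO2

Heavy atoms from the SMILES: 15 C, 1 F, 1 N, 2 O.
Implicit hydrogens by atom environment:
  10 × C: 2 H each → 20
  2 × C: 3 H each → 6
  2 × C: 1 H each → 2
  2 × O: no H
  1 × C: no H
  1 × F: no H
  1 × N: no H
  Total hydrogens = 28.
Molecular formula: C15H28FNO2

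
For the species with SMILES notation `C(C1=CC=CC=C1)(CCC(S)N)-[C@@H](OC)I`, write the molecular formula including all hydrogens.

Heavy atoms from the SMILES: 12 C, 1 I, 1 N, 1 O, 1 S.
Implicit hydrogens by atom environment:
  5 × C (aromatic): 1 H each → 5
  3 × C: 1 H each → 3
  2 × C: 2 H each → 4
  1 × C: 3 H
  1 × C (aromatic): no H
  1 × I: no H
  1 × N: 2 H
  1 × O: no H
  1 × S: 1 H
  Total hydrogens = 18.
Molecular formula: C12H18INOS

C12H18INOS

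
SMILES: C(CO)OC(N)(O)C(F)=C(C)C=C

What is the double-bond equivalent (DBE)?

2

Molecular formula from the SMILES: C8H14FNO3.
DoU = (2C + 2 + N − H − X)/2 = (2·8 + 2 + 1 − 14 − 1)/2 = 4/2 = 2.
(Structurally: 0 ring(s) + 2 π bond(s) = 2.)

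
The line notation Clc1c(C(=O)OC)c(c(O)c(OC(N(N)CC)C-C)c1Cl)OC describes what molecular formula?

Heavy atoms from the SMILES: 14 C, 2 Cl, 2 N, 5 O.
Implicit hydrogens by atom environment:
  6 × C (aromatic): no H
  4 × C: 3 H each → 12
  4 × O: no H
  2 × C: 2 H each → 4
  2 × Cl: no H
  1 × C: 1 H
  1 × C: no H
  1 × N: 2 H
  1 × N: no H
  1 × O: 1 H
  Total hydrogens = 20.
Molecular formula: C14H20Cl2N2O5

C14H20Cl2N2O5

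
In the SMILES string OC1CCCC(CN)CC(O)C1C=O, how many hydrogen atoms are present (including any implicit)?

Hydrogens are implicit in SMILES; fill each atom to its normal valence:
  5 × C: 2 H each → 10
  5 × C: 1 H each → 5
  2 × O: 1 H each → 2
  1 × N: 2 H
  1 × O: no H
  Total hydrogens = 19.

19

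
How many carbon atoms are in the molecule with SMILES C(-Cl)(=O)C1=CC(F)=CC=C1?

7

The symbol for carbon appears 7 times in the SMILES. (Cl is a single chlorine, not C + l.)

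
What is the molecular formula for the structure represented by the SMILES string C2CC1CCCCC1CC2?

C10H18

Heavy atoms from the SMILES: 10 C.
Implicit hydrogens by atom environment:
  8 × C: 2 H each → 16
  2 × C: 1 H each → 2
  Total hydrogens = 18.
Molecular formula: C10H18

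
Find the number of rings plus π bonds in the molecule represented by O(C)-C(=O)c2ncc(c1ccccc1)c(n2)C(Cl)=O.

Molecular formula from the SMILES: C13H9ClN2O3.
DoU = (2C + 2 + N − H − X)/2 = (2·13 + 2 + 2 − 9 − 1)/2 = 20/2 = 10.
(Structurally: 2 ring(s) + 8 π bond(s) = 10.)

10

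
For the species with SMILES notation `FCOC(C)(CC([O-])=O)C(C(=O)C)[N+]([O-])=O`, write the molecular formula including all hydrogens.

C8H11FNO6-

Heavy atoms from the SMILES: 8 C, 1 F, 1 N, 6 O.
Implicit hydrogens by atom environment:
  4 × O: no H
  3 × C: no H
  2 × C: 3 H each → 6
  2 × C: 2 H each → 4
  2 × O (charge -1): no H
  1 × C: 1 H
  1 × F: no H
  1 × N (charge +1): no H
  Total hydrogens = 11.
Net charge -1.
Molecular formula: C8H11FNO6-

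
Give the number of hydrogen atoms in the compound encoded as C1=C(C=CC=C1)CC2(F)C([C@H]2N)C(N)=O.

13

Hydrogens are implicit in SMILES; fill each atom to its normal valence:
  5 × C (aromatic): 1 H each → 5
  2 × C: 1 H each → 2
  2 × C: no H
  2 × N: 2 H each → 4
  1 × C: 2 H
  1 × C (aromatic): no H
  1 × F: no H
  1 × O: no H
  Total hydrogens = 13.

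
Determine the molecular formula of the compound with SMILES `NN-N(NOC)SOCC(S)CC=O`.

C5H14N4O3S2

Heavy atoms from the SMILES: 5 C, 4 N, 3 O, 2 S.
Implicit hydrogens by atom environment:
  3 × O: no H
  2 × C: 2 H each → 4
  2 × C: 1 H each → 2
  2 × N: 1 H each → 2
  1 × C: 3 H
  1 × N: 2 H
  1 × N: no H
  1 × S: 1 H
  1 × S: no H
  Total hydrogens = 14.
Molecular formula: C5H14N4O3S2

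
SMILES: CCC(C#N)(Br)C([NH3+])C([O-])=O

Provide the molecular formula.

Heavy atoms from the SMILES: 1 Br, 6 C, 2 N, 2 O.
Implicit hydrogens by atom environment:
  3 × C: no H
  1 × Br: no H
  1 × C: 3 H
  1 × C: 2 H
  1 × C: 1 H
  1 × N (charge +1): 3 H
  1 × N: no H
  1 × O: no H
  1 × O (charge -1): no H
  Total hydrogens = 9.
Molecular formula: C6H9BrN2O2

C6H9BrN2O2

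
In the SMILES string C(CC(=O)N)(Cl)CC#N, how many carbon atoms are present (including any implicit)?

The symbol for carbon appears 5 times in the SMILES. (Cl is a single chlorine, not C + l.)

5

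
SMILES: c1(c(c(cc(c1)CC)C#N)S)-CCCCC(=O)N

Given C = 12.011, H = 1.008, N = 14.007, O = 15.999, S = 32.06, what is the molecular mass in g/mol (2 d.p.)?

262.37

Molecular formula: C14H18N2OS.
M = 14×12.011 + 18×1.008 + 2×14.007 + 1×15.999 + 1×32.06 = 262.37 g/mol.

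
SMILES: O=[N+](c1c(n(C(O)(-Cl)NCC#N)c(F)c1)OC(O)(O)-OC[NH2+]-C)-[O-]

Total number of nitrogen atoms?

The symbol for nitrogen appears 5 times in the SMILES.

5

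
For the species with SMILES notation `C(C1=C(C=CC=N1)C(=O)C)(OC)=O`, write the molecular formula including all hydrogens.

C9H9NO3

Heavy atoms from the SMILES: 9 C, 1 N, 3 O.
Implicit hydrogens by atom environment:
  3 × C (aromatic): 1 H each → 3
  3 × O: no H
  2 × C: 3 H each → 6
  2 × C (aromatic): no H
  2 × C: no H
  1 × N (aromatic): no H
  Total hydrogens = 9.
Molecular formula: C9H9NO3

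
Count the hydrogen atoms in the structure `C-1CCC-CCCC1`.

Hydrogens are implicit in SMILES; fill each atom to its normal valence:
  8 × C: 2 H each → 16
  Total hydrogens = 16.

16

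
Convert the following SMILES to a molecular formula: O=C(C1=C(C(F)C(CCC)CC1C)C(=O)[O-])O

Heavy atoms from the SMILES: 12 C, 1 F, 4 O.
Implicit hydrogens by atom environment:
  4 × C: no H
  3 × C: 2 H each → 6
  3 × C: 1 H each → 3
  2 × C: 3 H each → 6
  2 × O: no H
  1 × F: no H
  1 × O: 1 H
  1 × O (charge -1): no H
  Total hydrogens = 16.
Net charge -1.
Molecular formula: C12H16FO4-

C12H16FO4-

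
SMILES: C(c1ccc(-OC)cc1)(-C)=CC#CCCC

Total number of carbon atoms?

The symbol for carbon appears 15 times in the SMILES. Lowercase c denotes aromatic carbon and counts toward C.

15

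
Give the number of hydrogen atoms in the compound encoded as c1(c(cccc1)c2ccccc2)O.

10

Hydrogens are implicit in SMILES; fill each atom to its normal valence:
  9 × C (aromatic): 1 H each → 9
  3 × C (aromatic): no H
  1 × O: 1 H
  Total hydrogens = 10.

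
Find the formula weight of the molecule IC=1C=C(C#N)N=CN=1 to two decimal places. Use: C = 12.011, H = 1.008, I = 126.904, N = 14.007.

231.00

Molecular formula: C5H2IN3.
M = 5×12.011 + 2×1.008 + 1×126.904 + 3×14.007 = 231.00 g/mol.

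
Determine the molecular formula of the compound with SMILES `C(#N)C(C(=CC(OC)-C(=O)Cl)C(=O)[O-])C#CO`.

C10H7ClNO5-

Heavy atoms from the SMILES: 10 C, 1 Cl, 1 N, 5 O.
Implicit hydrogens by atom environment:
  6 × C: no H
  3 × C: 1 H each → 3
  3 × O: no H
  1 × C: 3 H
  1 × Cl: no H
  1 × N: no H
  1 × O: 1 H
  1 × O (charge -1): no H
  Total hydrogens = 7.
Net charge -1.
Molecular formula: C10H7ClNO5-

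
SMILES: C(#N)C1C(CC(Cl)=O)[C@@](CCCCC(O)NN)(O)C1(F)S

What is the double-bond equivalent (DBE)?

Molecular formula from the SMILES: C12H19ClFN3O3S.
DoU = (2C + 2 + N − H − X)/2 = (2·12 + 2 + 3 − 19 − 2)/2 = 8/2 = 4.
(Structurally: 1 ring(s) + 3 π bond(s) = 4.)

4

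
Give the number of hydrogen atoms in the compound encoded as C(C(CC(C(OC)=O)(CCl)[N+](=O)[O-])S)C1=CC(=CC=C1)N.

17

Hydrogens are implicit in SMILES; fill each atom to its normal valence:
  4 × C (aromatic): 1 H each → 4
  3 × C: 2 H each → 6
  3 × O: no H
  2 × C: no H
  2 × C (aromatic): no H
  1 × C: 3 H
  1 × C: 1 H
  1 × Cl: no H
  1 × N: 2 H
  1 × N (charge +1): no H
  1 × O (charge -1): no H
  1 × S: 1 H
  Total hydrogens = 17.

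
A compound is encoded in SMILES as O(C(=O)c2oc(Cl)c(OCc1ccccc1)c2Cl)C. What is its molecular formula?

C13H10Cl2O4

Heavy atoms from the SMILES: 13 C, 2 Cl, 4 O.
Implicit hydrogens by atom environment:
  5 × C (aromatic): 1 H each → 5
  5 × C (aromatic): no H
  3 × O: no H
  2 × Cl: no H
  1 × C: 3 H
  1 × C: 2 H
  1 × C: no H
  1 × O (aromatic): no H
  Total hydrogens = 10.
Molecular formula: C13H10Cl2O4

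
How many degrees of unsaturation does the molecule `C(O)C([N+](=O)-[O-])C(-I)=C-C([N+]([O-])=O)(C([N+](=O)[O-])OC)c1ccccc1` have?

Molecular formula from the SMILES: C13H14IN3O8.
DoU = (2C + 2 + N − H − X)/2 = (2·13 + 2 + 3 − 14 − 1)/2 = 16/2 = 8.
(Structurally: 1 ring(s) + 7 π bond(s) = 8.)

8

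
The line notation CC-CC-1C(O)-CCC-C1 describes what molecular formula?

Heavy atoms from the SMILES: 9 C, 1 O.
Implicit hydrogens by atom environment:
  6 × C: 2 H each → 12
  2 × C: 1 H each → 2
  1 × C: 3 H
  1 × O: 1 H
  Total hydrogens = 18.
Molecular formula: C9H18O

C9H18O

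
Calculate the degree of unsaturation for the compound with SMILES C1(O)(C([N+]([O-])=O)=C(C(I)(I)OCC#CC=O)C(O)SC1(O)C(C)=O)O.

7

Molecular formula from the SMILES: C12H11I2NO9S.
DoU = (2C + 2 + N − H − X)/2 = (2·12 + 2 + 1 − 11 − 2)/2 = 14/2 = 7.
(Structurally: 1 ring(s) + 6 π bond(s) = 7.)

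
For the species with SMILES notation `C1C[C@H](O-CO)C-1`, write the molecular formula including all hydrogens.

C5H10O2

Heavy atoms from the SMILES: 5 C, 2 O.
Implicit hydrogens by atom environment:
  4 × C: 2 H each → 8
  1 × C: 1 H
  1 × O: 1 H
  1 × O: no H
  Total hydrogens = 10.
Molecular formula: C5H10O2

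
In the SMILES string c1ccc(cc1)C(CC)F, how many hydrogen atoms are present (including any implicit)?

11

Hydrogens are implicit in SMILES; fill each atom to its normal valence:
  5 × C (aromatic): 1 H each → 5
  1 × C: 3 H
  1 × C: 2 H
  1 × C: 1 H
  1 × C (aromatic): no H
  1 × F: no H
  Total hydrogens = 11.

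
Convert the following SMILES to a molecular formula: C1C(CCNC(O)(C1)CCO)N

C8H18N2O2

Heavy atoms from the SMILES: 8 C, 2 N, 2 O.
Implicit hydrogens by atom environment:
  6 × C: 2 H each → 12
  2 × O: 1 H each → 2
  1 × C: 1 H
  1 × C: no H
  1 × N: 2 H
  1 × N: 1 H
  Total hydrogens = 18.
Molecular formula: C8H18N2O2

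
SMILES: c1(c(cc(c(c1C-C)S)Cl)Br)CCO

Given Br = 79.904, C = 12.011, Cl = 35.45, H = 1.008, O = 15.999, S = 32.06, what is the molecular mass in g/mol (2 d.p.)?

295.62

Molecular formula: C10H12BrClOS.
M = 1×79.904 + 10×12.011 + 1×35.45 + 12×1.008 + 1×15.999 + 1×32.06 = 295.62 g/mol.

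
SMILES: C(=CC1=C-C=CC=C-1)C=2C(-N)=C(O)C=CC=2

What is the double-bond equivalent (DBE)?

Molecular formula from the SMILES: C14H13NO.
DoU = (2C + 2 + N − H − X)/2 = (2·14 + 2 + 1 − 13 − 0)/2 = 18/2 = 9.
(Structurally: 2 ring(s) + 7 π bond(s) = 9.)

9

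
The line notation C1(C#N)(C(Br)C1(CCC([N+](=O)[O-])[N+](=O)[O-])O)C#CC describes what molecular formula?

Heavy atoms from the SMILES: 1 Br, 10 C, 3 N, 5 O.
Implicit hydrogens by atom environment:
  5 × C: no H
  2 × C: 2 H each → 4
  2 × C: 1 H each → 2
  2 × N (charge +1): no H
  2 × O: no H
  2 × O (charge -1): no H
  1 × Br: no H
  1 × C: 3 H
  1 × N: no H
  1 × O: 1 H
  Total hydrogens = 10.
Molecular formula: C10H10BrN3O5

C10H10BrN3O5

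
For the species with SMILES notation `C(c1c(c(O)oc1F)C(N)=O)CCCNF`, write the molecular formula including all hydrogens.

C9H12F2N2O3

Heavy atoms from the SMILES: 9 C, 2 F, 2 N, 3 O.
Implicit hydrogens by atom environment:
  4 × C: 2 H each → 8
  4 × C (aromatic): no H
  2 × F: no H
  1 × C: no H
  1 × N: 2 H
  1 × N: 1 H
  1 × O: 1 H
  1 × O (aromatic): no H
  1 × O: no H
  Total hydrogens = 12.
Molecular formula: C9H12F2N2O3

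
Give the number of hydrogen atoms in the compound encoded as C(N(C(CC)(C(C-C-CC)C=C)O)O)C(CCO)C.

31

Hydrogens are implicit in SMILES; fill each atom to its normal valence:
  8 × C: 2 H each → 16
  3 × C: 3 H each → 9
  3 × C: 1 H each → 3
  3 × O: 1 H each → 3
  1 × C: no H
  1 × N: no H
  Total hydrogens = 31.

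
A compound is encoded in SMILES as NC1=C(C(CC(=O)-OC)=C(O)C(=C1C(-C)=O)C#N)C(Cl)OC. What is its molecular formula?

C14H15ClN2O5

Heavy atoms from the SMILES: 14 C, 1 Cl, 2 N, 5 O.
Implicit hydrogens by atom environment:
  6 × C (aromatic): no H
  4 × O: no H
  3 × C: 3 H each → 9
  3 × C: no H
  1 × C: 2 H
  1 × C: 1 H
  1 × Cl: no H
  1 × N: 2 H
  1 × N: no H
  1 × O: 1 H
  Total hydrogens = 15.
Molecular formula: C14H15ClN2O5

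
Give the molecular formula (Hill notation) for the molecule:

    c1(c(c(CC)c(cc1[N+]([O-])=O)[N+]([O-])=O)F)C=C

C10H9FN2O4

Heavy atoms from the SMILES: 10 C, 1 F, 2 N, 4 O.
Implicit hydrogens by atom environment:
  5 × C (aromatic): no H
  2 × C: 2 H each → 4
  2 × N (charge +1): no H
  2 × O: no H
  2 × O (charge -1): no H
  1 × C: 3 H
  1 × C (aromatic): 1 H
  1 × C: 1 H
  1 × F: no H
  Total hydrogens = 9.
Molecular formula: C10H9FN2O4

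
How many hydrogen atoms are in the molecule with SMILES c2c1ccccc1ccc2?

Hydrogens are implicit in SMILES; fill each atom to its normal valence:
  8 × C (aromatic): 1 H each → 8
  2 × C (aromatic): no H
  Total hydrogens = 8.

8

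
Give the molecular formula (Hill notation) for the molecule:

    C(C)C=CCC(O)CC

C8H16O

Heavy atoms from the SMILES: 8 C, 1 O.
Implicit hydrogens by atom environment:
  3 × C: 2 H each → 6
  3 × C: 1 H each → 3
  2 × C: 3 H each → 6
  1 × O: 1 H
  Total hydrogens = 16.
Molecular formula: C8H16O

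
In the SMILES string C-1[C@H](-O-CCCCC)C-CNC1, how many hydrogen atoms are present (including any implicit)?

21

Hydrogens are implicit in SMILES; fill each atom to its normal valence:
  8 × C: 2 H each → 16
  1 × C: 3 H
  1 × C: 1 H
  1 × N: 1 H
  1 × O: no H
  Total hydrogens = 21.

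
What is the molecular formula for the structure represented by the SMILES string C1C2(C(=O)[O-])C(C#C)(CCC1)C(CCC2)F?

Heavy atoms from the SMILES: 13 C, 1 F, 2 O.
Implicit hydrogens by atom environment:
  7 × C: 2 H each → 14
  4 × C: no H
  2 × C: 1 H each → 2
  1 × F: no H
  1 × O: no H
  1 × O (charge -1): no H
  Total hydrogens = 16.
Net charge -1.
Molecular formula: C13H16FO2-

C13H16FO2-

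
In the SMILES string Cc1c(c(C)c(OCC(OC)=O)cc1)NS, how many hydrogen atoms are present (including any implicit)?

Hydrogens are implicit in SMILES; fill each atom to its normal valence:
  4 × C (aromatic): no H
  3 × C: 3 H each → 9
  3 × O: no H
  2 × C (aromatic): 1 H each → 2
  1 × C: 2 H
  1 × C: no H
  1 × N: 1 H
  1 × S: 1 H
  Total hydrogens = 15.

15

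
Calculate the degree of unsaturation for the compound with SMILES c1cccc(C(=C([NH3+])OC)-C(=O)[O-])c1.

Molecular formula from the SMILES: C10H11NO3.
DoU = (2C + 2 + N − H − X)/2 = (2·10 + 2 + 1 − 11 − 0)/2 = 12/2 = 6.
(Structurally: 1 ring(s) + 5 π bond(s) = 6.)

6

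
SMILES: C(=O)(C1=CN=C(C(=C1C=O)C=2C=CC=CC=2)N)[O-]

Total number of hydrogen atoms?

9

Hydrogens are implicit in SMILES; fill each atom to its normal valence:
  6 × C (aromatic): 1 H each → 6
  5 × C (aromatic): no H
  2 × O: no H
  1 × C: 1 H
  1 × C: no H
  1 × N: 2 H
  1 × N (aromatic): no H
  1 × O (charge -1): no H
  Total hydrogens = 9.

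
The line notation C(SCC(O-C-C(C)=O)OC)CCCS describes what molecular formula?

Heavy atoms from the SMILES: 10 C, 3 O, 2 S.
Implicit hydrogens by atom environment:
  6 × C: 2 H each → 12
  3 × O: no H
  2 × C: 3 H each → 6
  1 × C: 1 H
  1 × C: no H
  1 × S: 1 H
  1 × S: no H
  Total hydrogens = 20.
Molecular formula: C10H20O3S2

C10H20O3S2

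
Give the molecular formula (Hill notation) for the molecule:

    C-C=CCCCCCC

C9H18

Heavy atoms from the SMILES: 9 C.
Implicit hydrogens by atom environment:
  5 × C: 2 H each → 10
  2 × C: 3 H each → 6
  2 × C: 1 H each → 2
  Total hydrogens = 18.
Molecular formula: C9H18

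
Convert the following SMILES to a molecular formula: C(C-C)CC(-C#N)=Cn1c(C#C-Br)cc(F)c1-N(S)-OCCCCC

Heavy atoms from the SMILES: 1 Br, 18 C, 1 F, 3 N, 1 O, 1 S.
Implicit hydrogens by atom environment:
  7 × C: 2 H each → 14
  4 × C: no H
  3 × C (aromatic): no H
  2 × C: 3 H each → 6
  2 × N: no H
  1 × Br: no H
  1 × C (aromatic): 1 H
  1 × C: 1 H
  1 × F: no H
  1 × N (aromatic): no H
  1 × O: no H
  1 × S: 1 H
  Total hydrogens = 23.
Molecular formula: C18H23BrFN3OS

C18H23BrFN3OS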